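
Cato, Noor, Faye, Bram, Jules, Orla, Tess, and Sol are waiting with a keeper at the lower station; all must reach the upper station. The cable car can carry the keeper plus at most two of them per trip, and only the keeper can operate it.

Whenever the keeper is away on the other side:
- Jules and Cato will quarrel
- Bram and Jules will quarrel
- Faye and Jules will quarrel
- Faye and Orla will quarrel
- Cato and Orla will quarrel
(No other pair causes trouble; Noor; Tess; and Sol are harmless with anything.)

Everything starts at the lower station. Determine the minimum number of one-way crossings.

9

Counting alone: the keeper can take at most 2 across per trip to the upper station, so moving all 8 needs at least 4 loaded trips out, with a return between consecutive ones — at least 7 crossings.
The safety rule pushes this higher. Following every safe sequence of crossings, the most of the 8 that can be at the upper station as the cable car arrives there on crossing 7 is 7 — never all 8.
So no plan with fewer than 9 crossings exists, and this one achieves 9:
1. Keeper goes to the upper station with Jules and Orla.
2. Keeper goes back to the lower station alone.
3. Keeper goes to the upper station with Cato and Noor.
4. Keeper goes back to the lower station with Jules and Orla.
5. Keeper goes to the upper station with Bram and Faye.
6. Keeper goes back to the lower station alone.
7. Keeper goes to the upper station with Sol and Tess.
8. Keeper goes back to the lower station alone.
9. Keeper goes to the upper station with Jules and Orla.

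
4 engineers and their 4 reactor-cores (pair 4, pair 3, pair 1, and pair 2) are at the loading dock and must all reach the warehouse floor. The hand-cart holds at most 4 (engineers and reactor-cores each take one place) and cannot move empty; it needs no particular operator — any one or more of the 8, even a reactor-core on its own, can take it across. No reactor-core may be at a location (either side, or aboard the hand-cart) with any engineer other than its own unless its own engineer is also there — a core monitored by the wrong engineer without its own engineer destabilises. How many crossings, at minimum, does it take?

5

Counting alone: each trip to the warehouse floor takes at most 4 across and each return brings at least 1 back, so after t trips out (and t−1 returns) at most 4t − (t−1) of the 8 are across; that first reaches 8 at t = 3, so at least 5 crossings are needed.
The plan below uses exactly 5 crossings, so it is optimal:
1. engineer 4 and reactor-core 4 cross → the warehouse floor.
2. engineer 4 crosses ← the loading dock.
3. engineer 1, engineer 2, engineer 3, and engineer 4 cross → the warehouse floor.
4. reactor-core 4 crosses ← the loading dock.
5. reactor-core 1, reactor-core 2, reactor-core 3, and reactor-core 4 cross → the warehouse floor.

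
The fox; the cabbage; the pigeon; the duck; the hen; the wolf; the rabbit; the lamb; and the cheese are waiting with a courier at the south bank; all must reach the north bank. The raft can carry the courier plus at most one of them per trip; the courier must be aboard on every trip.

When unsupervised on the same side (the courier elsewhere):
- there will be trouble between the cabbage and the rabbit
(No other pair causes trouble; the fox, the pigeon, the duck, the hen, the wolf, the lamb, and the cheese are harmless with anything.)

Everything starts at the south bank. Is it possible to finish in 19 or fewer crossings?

Yes

Yes — this plan uses 17 crossings (≤ 19):
1. Courier goes to the north bank with the cabbage.
2. Courier goes back to the south bank alone.
3. Courier goes to the north bank with the fox.
4. Courier goes back to the south bank alone.
5. Courier goes to the north bank with the pigeon.
6. Courier goes back to the south bank alone.
7. Courier goes to the north bank with the duck.
8. Courier goes back to the south bank alone.
9. Courier goes to the north bank with the hen.
10. Courier goes back to the south bank alone.
11. Courier goes to the north bank with the wolf.
12. Courier goes back to the south bank alone.
13. Courier goes to the north bank with the lamb.
14. Courier goes back to the south bank alone.
15. Courier goes to the north bank with the cheese.
16. Courier goes back to the south bank alone.
17. Courier goes to the north bank with the rabbit.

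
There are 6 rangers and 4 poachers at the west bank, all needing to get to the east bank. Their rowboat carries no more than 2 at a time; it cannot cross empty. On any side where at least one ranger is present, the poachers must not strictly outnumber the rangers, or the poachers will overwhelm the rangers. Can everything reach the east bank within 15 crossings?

No

Counting alone: each trip to the east bank takes at most 2 across and each return brings at least 1 back, so after t trips out (and t−1 returns) at most 2t − (t−1) of the 10 are across; that first reaches 10 at t = 9, so at least 17 crossings are needed.
Since 15 < 17, 15 crossings cannot be enough. (The shortest complete plan in fact takes 17:)
1. 2 poachers → the east bank.  (the west bank: 6R 2P; the east bank: 0R 2P)
2. 1 poacher ← the west bank.  (the west bank: 6R 3P; the east bank: 0R 1P)
3. 2 poachers → the east bank.  (the west bank: 6R 1P; the east bank: 0R 3P)
4. 1 poacher ← the west bank.  (the west bank: 6R 2P; the east bank: 0R 2P)
5. 2 rangers → the east bank.  (the west bank: 4R 2P; the east bank: 2R 2P)
6. 1 poacher ← the west bank.  (the west bank: 4R 3P; the east bank: 2R 1P)
7. 1 ranger and 1 poacher → the east bank.  (the west bank: 3R 2P; the east bank: 3R 2P)
8. 1 poacher ← the west bank.  (the west bank: 3R 3P; the east bank: 3R 1P)
9. 2 poachers → the east bank.  (the west bank: 3R 1P; the east bank: 3R 3P)
10. 1 poacher ← the west bank.  (the west bank: 3R 2P; the east bank: 3R 2P)
11. 1 ranger and 1 poacher → the east bank.  (the west bank: 2R 1P; the east bank: 4R 3P)
12. 1 poacher ← the west bank.  (the west bank: 2R 2P; the east bank: 4R 2P)
13. 2 poachers → the east bank.  (the west bank: 2R 0P; the east bank: 4R 4P)
14. 1 poacher ← the west bank.  (the west bank: 2R 1P; the east bank: 4R 3P)
15. 1 ranger and 1 poacher → the east bank.  (the west bank: 1R 0P; the east bank: 5R 4P)
16. 1 poacher ← the west bank.  (the west bank: 1R 1P; the east bank: 5R 3P)
17. 1 ranger and 1 poacher → the east bank.  (the west bank: 0R 0P; the east bank: 6R 4P)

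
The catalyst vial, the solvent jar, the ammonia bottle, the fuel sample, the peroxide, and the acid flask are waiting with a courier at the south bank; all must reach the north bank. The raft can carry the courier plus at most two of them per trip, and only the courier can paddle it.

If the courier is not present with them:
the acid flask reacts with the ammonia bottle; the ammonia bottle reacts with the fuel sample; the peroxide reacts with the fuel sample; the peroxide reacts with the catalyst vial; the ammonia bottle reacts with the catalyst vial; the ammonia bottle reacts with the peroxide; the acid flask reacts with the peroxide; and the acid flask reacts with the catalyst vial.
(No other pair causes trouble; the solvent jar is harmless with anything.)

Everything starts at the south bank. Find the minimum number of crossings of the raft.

impossible

Whatever the first load, the items left behind include a forbidden pair without the courier. No opening move is safe, so no plan exists.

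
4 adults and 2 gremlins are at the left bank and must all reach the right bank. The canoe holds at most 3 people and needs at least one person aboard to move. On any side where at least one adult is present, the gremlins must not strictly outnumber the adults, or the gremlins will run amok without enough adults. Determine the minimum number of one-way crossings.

Counting alone: each trip to the right bank takes at most 3 across and each return brings at least 1 back, so after t trips out (and t−1 returns) at most 3t − (t−1) of the 6 are across; that first reaches 6 at t = 3, so at least 5 crossings are needed.
The plan below uses exactly 5 crossings, so it is optimal:
1. 2 gremlins → the right bank.  (the left bank: 4A 0G; the right bank: 0A 2G)
2. 1 gremlin ← the left bank.  (the left bank: 4A 1G; the right bank: 0A 1G)
3. 2 adults and 1 gremlin → the right bank.  (the left bank: 2A 0G; the right bank: 2A 2G)
4. 1 gremlin ← the left bank.  (the left bank: 2A 1G; the right bank: 2A 1G)
5. 2 adults and 1 gremlin → the right bank.  (the left bank: 0A 0G; the right bank: 4A 2G)

5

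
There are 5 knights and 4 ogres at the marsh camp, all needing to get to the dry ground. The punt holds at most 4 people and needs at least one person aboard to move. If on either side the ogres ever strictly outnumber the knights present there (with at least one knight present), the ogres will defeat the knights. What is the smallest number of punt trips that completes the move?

Counting alone: each trip to the dry ground takes at most 4 across and each return brings at least 1 back, so after t trips out (and t−1 returns) at most 4t − (t−1) of the 9 are across; that first reaches 9 at t = 3, so at least 5 crossings are needed.
The plan below uses exactly 5 crossings, so it is optimal:
1. 3 ogres → the dry ground.  (the marsh camp: 5K 1O; the dry ground: 0K 3O)
2. 1 ogre ← the marsh camp.  (the marsh camp: 5K 2O; the dry ground: 0K 2O)
3. 3 knights and 1 ogre → the dry ground.  (the marsh camp: 2K 1O; the dry ground: 3K 3O)
4. 1 ogre ← the marsh camp.  (the marsh camp: 2K 2O; the dry ground: 3K 2O)
5. 2 knights and 2 ogres → the dry ground.  (the marsh camp: 0K 0O; the dry ground: 5K 4O)

5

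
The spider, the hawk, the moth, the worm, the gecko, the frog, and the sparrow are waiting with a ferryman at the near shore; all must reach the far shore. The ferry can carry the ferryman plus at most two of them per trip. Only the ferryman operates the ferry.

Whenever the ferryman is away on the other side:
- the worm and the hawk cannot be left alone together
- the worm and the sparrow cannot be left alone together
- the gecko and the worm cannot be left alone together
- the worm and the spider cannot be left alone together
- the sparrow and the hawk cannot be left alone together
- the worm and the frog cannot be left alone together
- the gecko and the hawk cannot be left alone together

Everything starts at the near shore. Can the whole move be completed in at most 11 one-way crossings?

Yes — this plan uses 11 crossings (≤ 11):
1. Ferryman goes to the far shore with the hawk and the worm.  [the near shore: the frog, the gecko, the moth, the sparrow, the spider | the far shore: the hawk, the worm]
2. Ferryman goes back to the near shore with the hawk.  [the near shore: the frog, the gecko, the hawk, the moth, the sparrow, the spider | the far shore: the worm]
3. Ferryman goes to the far shore with the hawk and the spider.  [the near shore: the frog, the gecko, the moth, the sparrow | the far shore: the hawk, the spider, the worm]
4. Ferryman goes back to the near shore with the worm.  [the near shore: the frog, the gecko, the moth, the sparrow, the worm | the far shore: the hawk, the spider]
5. Ferryman goes to the far shore with the moth and the worm.  [the near shore: the frog, the gecko, the sparrow | the far shore: the hawk, the moth, the spider, the worm]
6. Ferryman goes back to the near shore with the worm.  [the near shore: the frog, the gecko, the sparrow, the worm | the far shore: the hawk, the moth, the spider]
7. Ferryman goes to the far shore with the frog and the worm.  [the near shore: the gecko, the sparrow | the far shore: the frog, the hawk, the moth, the spider, the worm]
8. Ferryman goes back to the near shore with the worm.  [the near shore: the gecko, the sparrow, the worm | the far shore: the frog, the hawk, the moth, the spider]
9. Ferryman goes to the far shore with the gecko and the sparrow.  [the near shore: the worm | the far shore: the frog, the gecko, the hawk, the moth, the sparrow, the spider]
10. Ferryman goes back to the near shore with the hawk.  [the near shore: the hawk, the worm | the far shore: the frog, the gecko, the moth, the sparrow, the spider]
11. Ferryman goes to the far shore with the hawk and the worm.  [the near shore: — | the far shore: the frog, the gecko, the hawk, the moth, the sparrow, the spider, the worm]

Yes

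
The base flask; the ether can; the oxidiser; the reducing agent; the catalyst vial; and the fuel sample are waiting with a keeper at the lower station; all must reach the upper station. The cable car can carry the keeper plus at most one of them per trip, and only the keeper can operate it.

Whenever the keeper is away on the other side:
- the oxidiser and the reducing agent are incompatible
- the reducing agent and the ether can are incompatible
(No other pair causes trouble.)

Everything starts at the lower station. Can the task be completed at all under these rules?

1. Keeper goes to the upper station with the reducing agent.
2. Keeper goes back to the lower station alone.
3. Keeper goes to the upper station with the base flask.
4. Keeper goes back to the lower station alone.
5. Keeper goes to the upper station with the ether can.
6. Keeper goes back to the lower station with the reducing agent.
7. Keeper goes to the upper station with the oxidiser.
8. Keeper goes back to the lower station alone.
9. Keeper goes to the upper station with the catalyst vial.
10. Keeper goes back to the lower station alone.
11. Keeper goes to the upper station with the fuel sample.
12. Keeper goes back to the lower station alone.
13. Keeper goes to the upper station with the reducing agent.

Yes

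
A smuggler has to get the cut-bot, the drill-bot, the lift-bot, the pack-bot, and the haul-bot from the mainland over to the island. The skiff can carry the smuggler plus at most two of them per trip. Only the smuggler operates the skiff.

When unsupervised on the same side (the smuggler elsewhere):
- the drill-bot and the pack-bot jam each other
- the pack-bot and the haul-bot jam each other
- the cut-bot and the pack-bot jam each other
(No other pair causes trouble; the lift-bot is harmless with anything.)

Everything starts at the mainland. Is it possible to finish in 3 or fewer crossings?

No

Counting alone: the smuggler can take at most 2 across per trip to the island, so moving all 5 needs at least 3 loaded trips out, with a return between consecutive ones — at least 5 crossings.
Since 3 < 5, 3 crossings cannot be enough. (The shortest complete plan in fact takes 5:)
1. Smuggler goes to the island with the cut-bot and the pack-bot.  [the mainland: the drill-bot, the haul-bot, the lift-bot | the island: the cut-bot, the pack-bot]
2. Smuggler goes back to the mainland with the pack-bot.  [the mainland: the drill-bot, the haul-bot, the lift-bot, the pack-bot | the island: the cut-bot]
3. Smuggler goes to the island with the drill-bot and the haul-bot.  [the mainland: the lift-bot, the pack-bot | the island: the cut-bot, the drill-bot, the haul-bot]
4. Smuggler goes back to the mainland alone.  [the mainland: the lift-bot, the pack-bot | the island: the cut-bot, the drill-bot, the haul-bot]
5. Smuggler goes to the island with the lift-bot and the pack-bot.  [the mainland: — | the island: the cut-bot, the drill-bot, the haul-bot, the lift-bot, the pack-bot]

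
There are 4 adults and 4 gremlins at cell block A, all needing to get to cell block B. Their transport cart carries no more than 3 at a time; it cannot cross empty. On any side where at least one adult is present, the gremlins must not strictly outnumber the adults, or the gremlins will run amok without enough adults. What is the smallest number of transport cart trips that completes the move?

9

Counting alone: each trip to cell block B takes at most 3 across and each return brings at least 1 back, so after t trips out (and t−1 returns) at most 3t − (t−1) of the 8 are across; that first reaches 8 at t = 4, so at least 7 crossings are needed.
The safety rule pushes this higher. Following every safe sequence of crossings, the most of the 8 that can be at cell block B as the transport cart arrives there on crossing 7 is 7 — never all 8.
So no plan with fewer than 9 crossings exists, and this one achieves 9:
1. 2 gremlins → cell block B.  (cell block A: 4A 2G; cell block B: 0A 2G)
2. 1 gremlin ← cell block A.  (cell block A: 4A 3G; cell block B: 0A 1G)
3. 3 gremlins → cell block B.  (cell block A: 4A 0G; cell block B: 0A 4G)
4. 1 gremlin ← cell block A.  (cell block A: 4A 1G; cell block B: 0A 3G)
5. 3 adults → cell block B.  (cell block A: 1A 1G; cell block B: 3A 3G)
6. 1 adult and 1 gremlin ← cell block A.  (cell block A: 2A 2G; cell block B: 2A 2G)
7. 2 adults → cell block B.  (cell block A: 0A 2G; cell block B: 4A 2G)
8. 1 gremlin ← cell block A.  (cell block A: 0A 3G; cell block B: 4A 1G)
9. 3 gremlins → cell block B.  (cell block A: 0A 0G; cell block B: 4A 4G)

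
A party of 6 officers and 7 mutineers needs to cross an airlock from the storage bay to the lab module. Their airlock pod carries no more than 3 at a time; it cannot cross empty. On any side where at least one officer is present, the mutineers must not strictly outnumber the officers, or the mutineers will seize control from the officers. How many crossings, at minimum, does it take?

impossible

The mutineers already outnumber the officers at the storage bay before anyone moves, so the starting position itself is disallowed.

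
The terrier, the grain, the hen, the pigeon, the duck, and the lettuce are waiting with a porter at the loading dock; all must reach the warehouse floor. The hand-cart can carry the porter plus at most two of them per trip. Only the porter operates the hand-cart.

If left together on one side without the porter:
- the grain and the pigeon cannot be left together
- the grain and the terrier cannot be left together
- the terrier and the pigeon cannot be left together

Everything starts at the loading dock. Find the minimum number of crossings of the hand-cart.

Counting alone: the porter can take at most 2 across per trip to the warehouse floor, so moving all 6 needs at least 3 loaded trips out, with a return between consecutive ones — at least 5 crossings.
The safety rule pushes this higher. Following every safe sequence of crossings, the most of the 6 that can be at the warehouse floor as the hand-cart arrives there on crossings 5, 7 is 4, 5 respectively — never all 6.
So no plan with fewer than 9 crossings exists, and this one achieves 9:
1. Porter goes to the warehouse floor with the grain and the terrier.  [the loading dock: the duck, the hen, the lettuce, the pigeon | the warehouse floor: the grain, the terrier]
2. Porter goes back to the loading dock with the terrier.  [the loading dock: the duck, the hen, the lettuce, the pigeon, the terrier | the warehouse floor: the grain]
3. Porter goes to the warehouse floor with the hen and the terrier.  [the loading dock: the duck, the lettuce, the pigeon | the warehouse floor: the grain, the hen, the terrier]
4. Porter goes back to the loading dock with the terrier.  [the loading dock: the duck, the lettuce, the pigeon, the terrier | the warehouse floor: the grain, the hen]
5. Porter goes to the warehouse floor with the duck and the terrier.  [the loading dock: the lettuce, the pigeon | the warehouse floor: the duck, the grain, the hen, the terrier]
6. Porter goes back to the loading dock with the terrier.  [the loading dock: the lettuce, the pigeon, the terrier | the warehouse floor: the duck, the grain, the hen]
7. Porter goes to the warehouse floor with the lettuce and the terrier.  [the loading dock: the pigeon | the warehouse floor: the duck, the grain, the hen, the lettuce, the terrier]
8. Porter goes back to the loading dock with the terrier.  [the loading dock: the pigeon, the terrier | the warehouse floor: the duck, the grain, the hen, the lettuce]
9. Porter goes to the warehouse floor with the pigeon and the terrier.  [the loading dock: — | the warehouse floor: the duck, the grain, the hen, the lettuce, the pigeon, the terrier]

9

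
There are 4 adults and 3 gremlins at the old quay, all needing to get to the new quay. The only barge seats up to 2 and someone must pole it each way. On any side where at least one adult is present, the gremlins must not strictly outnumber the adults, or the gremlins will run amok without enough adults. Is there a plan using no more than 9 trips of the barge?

No

Counting alone: each trip to the new quay takes at most 2 across and each return brings at least 1 back, so after t trips out (and t−1 returns) at most 2t − (t−1) of the 7 are across; that first reaches 7 at t = 6, so at least 11 crossings are needed.
Since 9 < 11, 9 crossings cannot be enough. (The shortest complete plan in fact takes 11:)
1. 2 gremlins → the new quay.  (the old quay: 4A 1G; the new quay: 0A 2G)
2. 1 gremlin ← the old quay.  (the old quay: 4A 2G; the new quay: 0A 1G)
3. 2 gremlins → the new quay.  (the old quay: 4A 0G; the new quay: 0A 3G)
4. 1 gremlin ← the old quay.  (the old quay: 4A 1G; the new quay: 0A 2G)
5. 2 adults → the new quay.  (the old quay: 2A 1G; the new quay: 2A 2G)
6. 1 gremlin ← the old quay.  (the old quay: 2A 2G; the new quay: 2A 1G)
7. 1 adult and 1 gremlin → the new quay.  (the old quay: 1A 1G; the new quay: 3A 2G)
8. 1 adult ← the old quay.  (the old quay: 2A 1G; the new quay: 2A 2G)
9. 1 adult and 1 gremlin → the new quay.  (the old quay: 1A 0G; the new quay: 3A 3G)
10. 1 gremlin ← the old quay.  (the old quay: 1A 1G; the new quay: 3A 2G)
11. 1 adult and 1 gremlin → the new quay.  (the old quay: 0A 0G; the new quay: 4A 3G)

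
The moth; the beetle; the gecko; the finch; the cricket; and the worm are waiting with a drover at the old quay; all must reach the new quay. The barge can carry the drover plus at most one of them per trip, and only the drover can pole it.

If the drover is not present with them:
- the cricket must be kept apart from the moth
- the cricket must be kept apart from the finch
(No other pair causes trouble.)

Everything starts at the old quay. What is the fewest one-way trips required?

Counting alone: the drover can take at most 1 across per trip to the new quay, so moving all 6 needs at least 6 loaded trips out, with a return between consecutive ones — at least 11 crossings.
The safety rule pushes this higher. Following every safe sequence of crossings, the most of the 6 that can be at the new quay as the barge arrives there on crossing 11 is 5 — never all 6.
So no plan with fewer than 13 crossings exists, and this one achieves 13:
1. Drover goes to the new quay with the cricket.  [the old quay: the beetle, the finch, the gecko, the moth, the worm | the new quay: the cricket]
2. Drover goes back to the old quay alone.  [the old quay: the beetle, the finch, the gecko, the moth, the worm | the new quay: the cricket]
3. Drover goes to the new quay with the moth.  [the old quay: the beetle, the finch, the gecko, the worm | the new quay: the cricket, the moth]
4. Drover goes back to the old quay with the cricket.  [the old quay: the beetle, the cricket, the finch, the gecko, the worm | the new quay: the moth]
5. Drover goes to the new quay with the finch.  [the old quay: the beetle, the cricket, the gecko, the worm | the new quay: the finch, the moth]
6. Drover goes back to the old quay alone.  [the old quay: the beetle, the cricket, the gecko, the worm | the new quay: the finch, the moth]
7. Drover goes to the new quay with the beetle.  [the old quay: the cricket, the gecko, the worm | the new quay: the beetle, the finch, the moth]
8. Drover goes back to the old quay alone.  [the old quay: the cricket, the gecko, the worm | the new quay: the beetle, the finch, the moth]
9. Drover goes to the new quay with the gecko.  [the old quay: the cricket, the worm | the new quay: the beetle, the finch, the gecko, the moth]
10. Drover goes back to the old quay alone.  [the old quay: the cricket, the worm | the new quay: the beetle, the finch, the gecko, the moth]
11. Drover goes to the new quay with the worm.  [the old quay: the cricket | the new quay: the beetle, the finch, the gecko, the moth, the worm]
12. Drover goes back to the old quay alone.  [the old quay: the cricket | the new quay: the beetle, the finch, the gecko, the moth, the worm]
13. Drover goes to the new quay with the cricket.  [the old quay: — | the new quay: the beetle, the cricket, the finch, the gecko, the moth, the worm]

13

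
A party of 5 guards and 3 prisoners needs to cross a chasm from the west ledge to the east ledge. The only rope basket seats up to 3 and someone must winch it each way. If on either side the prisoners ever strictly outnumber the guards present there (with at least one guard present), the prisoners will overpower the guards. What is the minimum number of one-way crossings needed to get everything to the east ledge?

7

Counting alone: each trip to the east ledge takes at most 3 across and each return brings at least 1 back, so after t trips out (and t−1 returns) at most 3t − (t−1) of the 8 are across; that first reaches 8 at t = 4, so at least 7 crossings are needed.
The plan below uses exactly 7 crossings, so it is optimal:
1. 2 prisoners → the east ledge.  (the west ledge: 5G 1P; the east ledge: 0G 2P)
2. 1 prisoner ← the west ledge.  (the west ledge: 5G 2P; the east ledge: 0G 1P)
3. 2 guards and 1 prisoner → the east ledge.  (the west ledge: 3G 1P; the east ledge: 2G 2P)
4. 1 prisoner ← the west ledge.  (the west ledge: 3G 2P; the east ledge: 2G 1P)
5. 1 guard and 2 prisoners → the east ledge.  (the west ledge: 2G 0P; the east ledge: 3G 3P)
6. 1 prisoner ← the west ledge.  (the west ledge: 2G 1P; the east ledge: 3G 2P)
7. 2 guards and 1 prisoner → the east ledge.  (the west ledge: 0G 0P; the east ledge: 5G 3P)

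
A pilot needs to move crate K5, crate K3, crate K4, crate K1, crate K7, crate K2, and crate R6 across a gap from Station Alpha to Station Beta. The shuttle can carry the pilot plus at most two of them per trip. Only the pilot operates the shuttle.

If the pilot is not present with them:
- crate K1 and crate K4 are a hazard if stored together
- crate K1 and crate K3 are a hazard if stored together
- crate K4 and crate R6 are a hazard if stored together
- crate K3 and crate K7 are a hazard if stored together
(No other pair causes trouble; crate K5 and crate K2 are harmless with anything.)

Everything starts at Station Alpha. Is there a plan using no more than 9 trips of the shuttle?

Yes

Yes — this plan uses 9 crossings (≤ 9):
1. Pilot goes to Station Beta with crate K3 and crate K4.  [Station Alpha: crate K1, crate K2, crate K5, crate K7, crate R6 | Station Beta: crate K3, crate K4]
2. Pilot goes back to Station Alpha alone.  [Station Alpha: crate K1, crate K2, crate K5, crate K7, crate R6 | Station Beta: crate K3, crate K4]
3. Pilot goes to Station Beta with crate K5.  [Station Alpha: crate K1, crate K2, crate K7, crate R6 | Station Beta: crate K3, crate K4, crate K5]
4. Pilot goes back to Station Alpha alone.  [Station Alpha: crate K1, crate K2, crate K7, crate R6 | Station Beta: crate K3, crate K4, crate K5]
5. Pilot goes to Station Beta with crate K1 and crate K7.  [Station Alpha: crate K2, crate R6 | Station Beta: crate K1, crate K3, crate K4, crate K5, crate K7]
6. Pilot goes back to Station Alpha with crate K3 and crate K4.  [Station Alpha: crate K2, crate K3, crate K4, crate R6 | Station Beta: crate K1, crate K5, crate K7]
7. Pilot goes to Station Beta with crate K2 and crate R6.  [Station Alpha: crate K3, crate K4 | Station Beta: crate K1, crate K2, crate K5, crate K7, crate R6]
8. Pilot goes back to Station Alpha alone.  [Station Alpha: crate K3, crate K4 | Station Beta: crate K1, crate K2, crate K5, crate K7, crate R6]
9. Pilot goes to Station Beta with crate K3 and crate K4.  [Station Alpha: — | Station Beta: crate K1, crate K2, crate K3, crate K4, crate K5, crate K7, crate R6]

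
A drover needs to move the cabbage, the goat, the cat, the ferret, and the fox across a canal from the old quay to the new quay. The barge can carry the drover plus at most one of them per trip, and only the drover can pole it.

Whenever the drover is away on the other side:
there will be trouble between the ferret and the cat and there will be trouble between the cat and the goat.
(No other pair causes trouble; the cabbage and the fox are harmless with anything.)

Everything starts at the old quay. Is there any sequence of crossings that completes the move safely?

1. Drover goes to the new quay with the cat.  [the old quay: the cabbage, the ferret, the fox, the goat | the new quay: the cat]
2. Drover goes back to the old quay alone.  [the old quay: the cabbage, the ferret, the fox, the goat | the new quay: the cat]
3. Drover goes to the new quay with the cabbage.  [the old quay: the ferret, the fox, the goat | the new quay: the cabbage, the cat]
4. Drover goes back to the old quay alone.  [the old quay: the ferret, the fox, the goat | the new quay: the cabbage, the cat]
5. Drover goes to the new quay with the goat.  [the old quay: the ferret, the fox | the new quay: the cabbage, the cat, the goat]
6. Drover goes back to the old quay with the cat.  [the old quay: the cat, the ferret, the fox | the new quay: the cabbage, the goat]
7. Drover goes to the new quay with the ferret.  [the old quay: the cat, the fox | the new quay: the cabbage, the ferret, the goat]
8. Drover goes back to the old quay alone.  [the old quay: the cat, the fox | the new quay: the cabbage, the ferret, the goat]
9. Drover goes to the new quay with the fox.  [the old quay: the cat | the new quay: the cabbage, the ferret, the fox, the goat]
10. Drover goes back to the old quay alone.  [the old quay: the cat | the new quay: the cabbage, the ferret, the fox, the goat]
11. Drover goes to the new quay with the cat.  [the old quay: — | the new quay: the cabbage, the cat, the ferret, the fox, the goat]

Yes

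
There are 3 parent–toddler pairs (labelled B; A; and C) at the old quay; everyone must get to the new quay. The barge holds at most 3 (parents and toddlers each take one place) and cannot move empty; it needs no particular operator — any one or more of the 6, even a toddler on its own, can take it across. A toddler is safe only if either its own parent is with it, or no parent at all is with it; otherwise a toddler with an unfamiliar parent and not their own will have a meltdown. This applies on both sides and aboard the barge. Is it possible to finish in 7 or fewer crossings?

Yes — this plan uses 5 crossings (≤ 7):
1. parent B and toddler B cross → the new quay.
2. parent B crosses ← the old quay.
3. parent A, parent B, and parent C cross → the new quay.
4. toddler B crosses ← the old quay.
5. toddler A, toddler B, and toddler C cross → the new quay.

Yes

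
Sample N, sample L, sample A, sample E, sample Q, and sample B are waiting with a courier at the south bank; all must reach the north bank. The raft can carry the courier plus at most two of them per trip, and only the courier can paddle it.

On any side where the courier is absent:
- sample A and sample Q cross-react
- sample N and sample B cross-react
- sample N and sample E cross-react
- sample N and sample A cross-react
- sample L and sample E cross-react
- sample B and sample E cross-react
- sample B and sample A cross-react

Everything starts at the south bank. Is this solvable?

Whatever the first load, the items left behind include a forbidden pair without the courier. No opening move is safe, so no plan exists.

No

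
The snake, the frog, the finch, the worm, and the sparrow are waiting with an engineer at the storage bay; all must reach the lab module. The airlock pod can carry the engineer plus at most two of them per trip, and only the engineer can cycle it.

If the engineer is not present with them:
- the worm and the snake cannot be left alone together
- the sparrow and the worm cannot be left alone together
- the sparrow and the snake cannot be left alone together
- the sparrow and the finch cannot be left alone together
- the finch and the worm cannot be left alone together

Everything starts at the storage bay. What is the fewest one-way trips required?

Counting alone: the engineer can take at most 2 across per trip to the lab module, so moving all 5 needs at least 3 loaded trips out, with a return between consecutive ones — at least 5 crossings.
The safety rule pushes this higher. Following every safe sequence of crossings, the most of the 5 that can be at the lab module as the airlock pod arrives there on crossing 5 is 4 — never all 5.
So no plan with fewer than 7 crossings exists, and this one achieves 7:
1. Engineer goes to the lab module with the sparrow and the worm.  [the storage bay: the finch, the frog, the snake | the lab module: the sparrow, the worm]
2. Engineer goes back to the storage bay with the worm.  [the storage bay: the finch, the frog, the snake, the worm | the lab module: the sparrow]
3. Engineer goes to the lab module with the finch and the snake.  [the storage bay: the frog, the worm | the lab module: the finch, the snake, the sparrow]
4. Engineer goes back to the storage bay with the sparrow.  [the storage bay: the frog, the sparrow, the worm | the lab module: the finch, the snake]
5. Engineer goes to the lab module with the frog and the worm.  [the storage bay: the sparrow | the lab module: the finch, the frog, the snake, the worm]
6. Engineer goes back to the storage bay with the worm.  [the storage bay: the sparrow, the worm | the lab module: the finch, the frog, the snake]
7. Engineer goes to the lab module with the sparrow and the worm.  [the storage bay: — | the lab module: the finch, the frog, the snake, the sparrow, the worm]

7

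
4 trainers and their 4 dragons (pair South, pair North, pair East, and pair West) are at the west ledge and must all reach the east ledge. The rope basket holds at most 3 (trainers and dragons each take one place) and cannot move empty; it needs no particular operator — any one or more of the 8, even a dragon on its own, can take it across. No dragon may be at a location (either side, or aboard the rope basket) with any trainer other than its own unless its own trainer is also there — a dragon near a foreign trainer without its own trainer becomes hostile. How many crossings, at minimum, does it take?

Counting alone: each trip to the east ledge takes at most 3 across and each return brings at least 1 back, so after t trips out (and t−1 returns) at most 3t − (t−1) of the 8 are across; that first reaches 8 at t = 4, so at least 7 crossings are needed.
The safety rule pushes this higher. Following every safe sequence of crossings, the most of the 8 that can be at the east ledge as the rope basket arrives there on crossing 7 is 7 — never all 8.
So no plan with fewer than 9 crossings exists, and this one achieves 9:
1. dragon South and trainer South cross → the east ledge.
2. trainer South crosses ← the west ledge.
3. dragon North, trainer North, and trainer South cross → the east ledge.
4. dragon South and trainer South cross ← the west ledge.
5. trainer East, trainer South, and trainer West cross → the east ledge.
6. dragon North crosses ← the west ledge.
7. dragon North and dragon South cross → the east ledge.
8. dragon South crosses ← the west ledge.
9. dragon East, dragon South, and dragon West cross → the east ledge.

9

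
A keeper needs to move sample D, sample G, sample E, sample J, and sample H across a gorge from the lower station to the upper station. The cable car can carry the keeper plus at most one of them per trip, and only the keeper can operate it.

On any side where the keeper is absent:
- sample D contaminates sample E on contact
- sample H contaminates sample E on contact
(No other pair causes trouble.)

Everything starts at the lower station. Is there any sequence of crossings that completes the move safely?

Yes

1. Keeper goes to the upper station with sample E.  [the lower station: sample D, sample G, sample H, sample J | the upper station: sample E]
2. Keeper goes back to the lower station alone.  [the lower station: sample D, sample G, sample H, sample J | the upper station: sample E]
3. Keeper goes to the upper station with sample D.  [the lower station: sample G, sample H, sample J | the upper station: sample D, sample E]
4. Keeper goes back to the lower station with sample E.  [the lower station: sample E, sample G, sample H, sample J | the upper station: sample D]
5. Keeper goes to the upper station with sample H.  [the lower station: sample E, sample G, sample J | the upper station: sample D, sample H]
6. Keeper goes back to the lower station alone.  [the lower station: sample E, sample G, sample J | the upper station: sample D, sample H]
7. Keeper goes to the upper station with sample G.  [the lower station: sample E, sample J | the upper station: sample D, sample G, sample H]
8. Keeper goes back to the lower station alone.  [the lower station: sample E, sample J | the upper station: sample D, sample G, sample H]
9. Keeper goes to the upper station with sample J.  [the lower station: sample E | the upper station: sample D, sample G, sample H, sample J]
10. Keeper goes back to the lower station alone.  [the lower station: sample E | the upper station: sample D, sample G, sample H, sample J]
11. Keeper goes to the upper station with sample E.  [the lower station: — | the upper station: sample D, sample E, sample G, sample H, sample J]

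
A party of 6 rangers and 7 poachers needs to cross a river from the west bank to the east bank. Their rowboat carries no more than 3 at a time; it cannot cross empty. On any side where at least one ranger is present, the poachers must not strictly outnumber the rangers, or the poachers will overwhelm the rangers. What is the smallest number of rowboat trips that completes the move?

The poachers already outnumber the rangers at the west bank before anyone moves, so the starting position itself is disallowed.

impossible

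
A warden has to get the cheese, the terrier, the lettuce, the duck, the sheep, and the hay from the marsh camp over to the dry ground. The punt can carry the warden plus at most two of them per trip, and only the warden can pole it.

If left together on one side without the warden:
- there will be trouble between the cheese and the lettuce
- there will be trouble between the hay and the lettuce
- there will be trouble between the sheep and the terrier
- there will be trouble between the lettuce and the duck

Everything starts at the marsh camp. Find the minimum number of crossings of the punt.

7

Counting alone: the warden can take at most 2 across per trip to the dry ground, so moving all 6 needs at least 3 loaded trips out, with a return between consecutive ones — at least 5 crossings.
The safety rule pushes this higher. Following every safe sequence of crossings, the most of the 6 that can be at the dry ground as the punt arrives there on crossing 5 is 5 — never all 6.
So no plan with fewer than 7 crossings exists, and this one achieves 7:
1. Warden goes to the dry ground with the lettuce and the terrier.
2. Warden goes back to the marsh camp alone.
3. Warden goes to the dry ground with the cheese.
4. Warden goes back to the marsh camp with the lettuce.
5. Warden goes to the dry ground with the duck and the hay.
6. Warden goes back to the marsh camp alone.
7. Warden goes to the dry ground with the lettuce and the sheep.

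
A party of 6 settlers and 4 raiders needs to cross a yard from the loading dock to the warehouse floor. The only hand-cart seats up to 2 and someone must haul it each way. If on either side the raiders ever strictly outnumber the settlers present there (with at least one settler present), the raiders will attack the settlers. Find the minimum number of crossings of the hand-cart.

17

Counting alone: each trip to the warehouse floor takes at most 2 across and each return brings at least 1 back, so after t trips out (and t−1 returns) at most 2t − (t−1) of the 10 are across; that first reaches 10 at t = 9, so at least 17 crossings are needed.
The plan below uses exactly 17 crossings, so it is optimal:
1. 2 raiders → the warehouse floor.  (the loading dock: 6S 2R; the warehouse floor: 0S 2R)
2. 1 raider ← the loading dock.  (the loading dock: 6S 3R; the warehouse floor: 0S 1R)
3. 2 raiders → the warehouse floor.  (the loading dock: 6S 1R; the warehouse floor: 0S 3R)
4. 1 raider ← the loading dock.  (the loading dock: 6S 2R; the warehouse floor: 0S 2R)
5. 2 settlers → the warehouse floor.  (the loading dock: 4S 2R; the warehouse floor: 2S 2R)
6. 1 raider ← the loading dock.  (the loading dock: 4S 3R; the warehouse floor: 2S 1R)
7. 1 settler and 1 raider → the warehouse floor.  (the loading dock: 3S 2R; the warehouse floor: 3S 2R)
8. 1 raider ← the loading dock.  (the loading dock: 3S 3R; the warehouse floor: 3S 1R)
9. 2 raiders → the warehouse floor.  (the loading dock: 3S 1R; the warehouse floor: 3S 3R)
10. 1 raider ← the loading dock.  (the loading dock: 3S 2R; the warehouse floor: 3S 2R)
11. 1 settler and 1 raider → the warehouse floor.  (the loading dock: 2S 1R; the warehouse floor: 4S 3R)
12. 1 raider ← the loading dock.  (the loading dock: 2S 2R; the warehouse floor: 4S 2R)
13. 2 raiders → the warehouse floor.  (the loading dock: 2S 0R; the warehouse floor: 4S 4R)
14. 1 raider ← the loading dock.  (the loading dock: 2S 1R; the warehouse floor: 4S 3R)
15. 1 settler and 1 raider → the warehouse floor.  (the loading dock: 1S 0R; the warehouse floor: 5S 4R)
16. 1 raider ← the loading dock.  (the loading dock: 1S 1R; the warehouse floor: 5S 3R)
17. 1 settler and 1 raider → the warehouse floor.  (the loading dock: 0S 0R; the warehouse floor: 6S 4R)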